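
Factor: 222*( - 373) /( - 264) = 2^(-2 )*11^(-1)*37^1*373^1  =  13801/44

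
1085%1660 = 1085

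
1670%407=42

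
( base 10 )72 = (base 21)39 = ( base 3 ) 2200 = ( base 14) 52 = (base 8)110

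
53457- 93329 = -39872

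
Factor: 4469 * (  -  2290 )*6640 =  - 2^5*5^2*41^1 * 83^1*109^1 * 229^1=- 67953826400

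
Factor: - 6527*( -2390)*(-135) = - 2105936550 = -2^1*3^3*5^2*61^1*107^1*239^1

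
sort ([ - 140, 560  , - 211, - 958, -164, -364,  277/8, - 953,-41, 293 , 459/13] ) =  [ - 958, - 953,  -  364 ,- 211 , - 164, -140,-41 , 277/8, 459/13,293, 560 ] 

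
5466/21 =1822/7  =  260.29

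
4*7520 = 30080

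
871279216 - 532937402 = 338341814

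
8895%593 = 0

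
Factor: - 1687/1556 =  - 2^(-2)*7^1*241^1*389^( - 1)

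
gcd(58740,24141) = 3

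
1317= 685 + 632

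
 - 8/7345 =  - 1 + 7337/7345 = - 0.00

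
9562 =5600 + 3962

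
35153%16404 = 2345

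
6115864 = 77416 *79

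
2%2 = 0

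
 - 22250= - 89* 250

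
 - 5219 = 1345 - 6564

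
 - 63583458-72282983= - 135866441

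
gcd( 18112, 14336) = 64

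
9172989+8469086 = 17642075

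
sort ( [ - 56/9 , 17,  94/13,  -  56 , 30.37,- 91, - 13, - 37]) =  [-91, - 56 ,-37, - 13, - 56/9, 94/13, 17, 30.37 ] 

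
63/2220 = 21/740 = 0.03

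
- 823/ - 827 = 823/827 = 1.00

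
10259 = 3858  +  6401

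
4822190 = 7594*635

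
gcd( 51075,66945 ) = 15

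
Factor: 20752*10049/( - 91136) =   -  13033553/5696 = - 2^( - 6)*13^1*89^( -1)*773^1*1297^1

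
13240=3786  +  9454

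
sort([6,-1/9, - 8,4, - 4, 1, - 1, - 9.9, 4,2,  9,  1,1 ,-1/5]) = [-9.9,-8, - 4, - 1,-1/5, - 1/9, 1,1, 1,2,  4,4,6, 9] 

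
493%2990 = 493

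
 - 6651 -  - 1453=  -  5198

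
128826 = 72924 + 55902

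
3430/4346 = 1715/2173 = 0.79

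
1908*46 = 87768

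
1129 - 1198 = - 69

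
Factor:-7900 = -2^2*5^2*79^1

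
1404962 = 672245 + 732717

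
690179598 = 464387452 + 225792146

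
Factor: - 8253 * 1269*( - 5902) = 2^1*3^5 * 7^1*13^1*47^1*131^1*227^1 = 61811982414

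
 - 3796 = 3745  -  7541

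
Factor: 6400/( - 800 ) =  - 8 = - 2^3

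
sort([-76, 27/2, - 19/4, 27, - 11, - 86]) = [ - 86, - 76,-11, - 19/4, 27/2,27] 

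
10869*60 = 652140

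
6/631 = 6/631 = 0.01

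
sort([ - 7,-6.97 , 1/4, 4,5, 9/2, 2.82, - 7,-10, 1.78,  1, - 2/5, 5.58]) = [-10 , - 7,-7, - 6.97, - 2/5, 1/4, 1,1.78, 2.82, 4, 9/2,5, 5.58]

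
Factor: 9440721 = 3^2* 587^1*1787^1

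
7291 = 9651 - 2360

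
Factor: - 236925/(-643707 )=325/883 = 5^2*13^1*883^(-1) 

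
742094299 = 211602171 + 530492128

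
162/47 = 162/47 = 3.45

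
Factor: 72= 2^3 * 3^2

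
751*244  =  183244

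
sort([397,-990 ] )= [ - 990,397 ]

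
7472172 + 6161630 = 13633802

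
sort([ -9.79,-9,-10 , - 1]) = [ - 10,  -  9.79, - 9, - 1] 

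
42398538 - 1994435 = 40404103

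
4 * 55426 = 221704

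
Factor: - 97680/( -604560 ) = 37^1*229^( - 1 ) =37/229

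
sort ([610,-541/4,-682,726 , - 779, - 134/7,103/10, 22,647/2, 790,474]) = [ - 779, - 682, - 541/4,  -  134/7 , 103/10 , 22, 647/2,474, 610, 726 , 790 ] 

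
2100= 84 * 25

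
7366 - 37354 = - 29988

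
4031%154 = 27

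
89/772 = 89/772 = 0.12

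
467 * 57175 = 26700725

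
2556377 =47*54391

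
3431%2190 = 1241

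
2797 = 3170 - 373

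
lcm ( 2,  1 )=2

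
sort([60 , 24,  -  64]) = [ - 64,24, 60 ]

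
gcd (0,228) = 228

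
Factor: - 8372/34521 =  - 2^2*3^ ( - 1 ) * 7^1*13^1*23^1*37^( - 1)*311^(-1) 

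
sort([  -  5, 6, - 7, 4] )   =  [ - 7, - 5, 4, 6]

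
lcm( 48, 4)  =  48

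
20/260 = 1/13   =  0.08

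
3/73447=3/73447 = 0.00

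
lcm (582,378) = 36666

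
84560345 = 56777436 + 27782909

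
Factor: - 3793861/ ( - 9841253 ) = 401^1*9461^1*9841253^( - 1) 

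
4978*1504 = 7486912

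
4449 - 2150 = 2299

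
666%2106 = 666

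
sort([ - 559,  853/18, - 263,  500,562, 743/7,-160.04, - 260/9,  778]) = [ - 559, - 263, - 160.04, - 260/9,853/18,  743/7, 500, 562, 778]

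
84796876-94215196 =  - 9418320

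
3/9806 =3/9806 = 0.00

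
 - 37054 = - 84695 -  - 47641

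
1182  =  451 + 731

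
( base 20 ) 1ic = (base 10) 772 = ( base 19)22c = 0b1100000100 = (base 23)1ad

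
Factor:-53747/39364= - 2^( - 2 )*13^( - 1 )*71^1 = - 71/52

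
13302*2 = 26604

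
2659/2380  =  2659/2380 = 1.12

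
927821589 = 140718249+787103340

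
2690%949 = 792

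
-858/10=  - 429/5 = -85.80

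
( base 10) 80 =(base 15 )55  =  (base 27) 2q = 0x50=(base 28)2o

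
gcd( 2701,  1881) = 1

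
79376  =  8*9922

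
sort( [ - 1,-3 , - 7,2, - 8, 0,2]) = [ - 8,-7,-3, - 1, 0,2, 2]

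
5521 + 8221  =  13742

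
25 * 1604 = 40100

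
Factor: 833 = 7^2*17^1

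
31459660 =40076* 785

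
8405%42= 5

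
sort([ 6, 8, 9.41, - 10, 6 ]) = [ - 10, 6,6,8, 9.41]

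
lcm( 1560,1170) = 4680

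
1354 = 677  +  677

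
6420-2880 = 3540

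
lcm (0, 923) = 0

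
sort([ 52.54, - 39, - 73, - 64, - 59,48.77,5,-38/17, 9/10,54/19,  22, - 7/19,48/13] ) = [ - 73, - 64,-59, - 39, - 38/17, - 7/19,9/10,  54/19, 48/13,5 , 22 , 48.77,  52.54 ] 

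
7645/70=1529/14=109.21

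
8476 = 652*13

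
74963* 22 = 1649186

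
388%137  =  114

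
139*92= 12788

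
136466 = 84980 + 51486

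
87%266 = 87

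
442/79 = 5 + 47/79 = 5.59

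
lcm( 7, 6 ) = 42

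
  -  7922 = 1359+-9281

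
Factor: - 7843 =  -11^1*23^1* 31^1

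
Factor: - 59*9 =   -  3^2 * 59^1 = - 531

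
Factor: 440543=440543^1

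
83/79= 83/79  =  1.05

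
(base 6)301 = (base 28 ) 3P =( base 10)109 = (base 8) 155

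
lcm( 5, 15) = 15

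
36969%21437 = 15532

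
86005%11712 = 4021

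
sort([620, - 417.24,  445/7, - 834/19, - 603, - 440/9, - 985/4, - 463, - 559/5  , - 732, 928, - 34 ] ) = [ - 732, -603, - 463 , - 417.24, - 985/4, - 559/5, - 440/9 , - 834/19, - 34 , 445/7,620, 928] 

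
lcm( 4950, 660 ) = 9900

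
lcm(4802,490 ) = 24010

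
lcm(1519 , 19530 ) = 136710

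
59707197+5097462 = 64804659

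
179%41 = 15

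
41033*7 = 287231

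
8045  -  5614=2431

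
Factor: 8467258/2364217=2^1*17^1* 293^( - 1 )*8069^ ( - 1)*249037^1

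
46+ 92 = 138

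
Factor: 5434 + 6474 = 2^2*13^1*229^1 = 11908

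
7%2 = 1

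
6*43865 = 263190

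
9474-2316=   7158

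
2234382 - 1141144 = 1093238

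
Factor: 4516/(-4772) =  - 1129/1193 = - 1129^1 * 1193^( - 1)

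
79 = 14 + 65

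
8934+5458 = 14392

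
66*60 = 3960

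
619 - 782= - 163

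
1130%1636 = 1130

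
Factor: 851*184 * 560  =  87687040= 2^7*5^1*7^1*23^2*37^1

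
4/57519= 4/57519= 0.00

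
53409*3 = 160227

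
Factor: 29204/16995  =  2^2*3^( - 1 )*5^ ( - 1)*7^2*11^(-1 ) * 103^( - 1)  *149^1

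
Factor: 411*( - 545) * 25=-5599875 = - 3^1 * 5^3*109^1*137^1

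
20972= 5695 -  - 15277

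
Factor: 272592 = 2^4 * 3^3*631^1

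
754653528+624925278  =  1379578806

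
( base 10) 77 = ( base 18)45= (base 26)2p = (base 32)2D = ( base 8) 115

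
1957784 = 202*9692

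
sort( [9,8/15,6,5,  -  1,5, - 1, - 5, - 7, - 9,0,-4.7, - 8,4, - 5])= [ - 9, - 8, - 7, - 5,-5,-4.7,-1, - 1, 0,8/15,4,5, 5, 6,  9 ]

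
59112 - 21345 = 37767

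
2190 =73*30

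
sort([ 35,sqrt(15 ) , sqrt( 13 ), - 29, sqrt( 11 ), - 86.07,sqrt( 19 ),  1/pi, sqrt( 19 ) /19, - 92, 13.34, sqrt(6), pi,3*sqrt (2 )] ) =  [  -  92, - 86.07,  -  29 , sqrt( 19 )/19,1/pi,sqrt(6), pi, sqrt(11), sqrt(13), sqrt(15 ), 3 * sqrt( 2 ),  sqrt( 19), 13.34, 35]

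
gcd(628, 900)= 4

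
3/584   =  3/584=0.01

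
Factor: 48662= 2^1*29^1*839^1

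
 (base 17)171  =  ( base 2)110011001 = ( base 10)409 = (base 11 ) 342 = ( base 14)213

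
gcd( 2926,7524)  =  418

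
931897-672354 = 259543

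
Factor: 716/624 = 179/156 = 2^(-2) * 3^( - 1)*13^( - 1 )*179^1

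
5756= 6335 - 579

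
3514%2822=692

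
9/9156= 3/3052 =0.00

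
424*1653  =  700872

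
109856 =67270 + 42586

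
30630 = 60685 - 30055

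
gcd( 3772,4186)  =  46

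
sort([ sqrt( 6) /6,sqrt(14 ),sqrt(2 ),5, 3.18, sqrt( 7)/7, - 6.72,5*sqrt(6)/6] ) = [  -  6.72,sqrt ( 7 ) /7,sqrt(6)/6, sqrt(2 ), 5*sqrt ( 6 ) /6, 3.18,sqrt( 14 ),5 ]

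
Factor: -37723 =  -7^1* 17^1*317^1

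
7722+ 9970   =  17692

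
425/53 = 8 + 1/53 = 8.02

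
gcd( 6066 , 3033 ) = 3033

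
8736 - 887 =7849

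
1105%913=192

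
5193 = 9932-4739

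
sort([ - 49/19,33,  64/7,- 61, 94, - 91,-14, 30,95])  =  [ - 91, - 61,  -  14, - 49/19,64/7, 30,33,  94, 95 ] 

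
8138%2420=878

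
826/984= 413/492 = 0.84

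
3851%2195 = 1656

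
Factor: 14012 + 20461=34473 = 3^1 *11491^1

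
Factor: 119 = 7^1*17^1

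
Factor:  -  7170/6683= -2^1*3^1 * 5^1*41^( - 1 )*163^( - 1 )*239^1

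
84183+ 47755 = 131938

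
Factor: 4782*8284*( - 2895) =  - 2^3*3^2*5^1*19^1 *109^1*193^1 * 797^1 = -114682784760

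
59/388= 59/388 = 0.15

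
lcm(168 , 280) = 840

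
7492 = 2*3746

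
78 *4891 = 381498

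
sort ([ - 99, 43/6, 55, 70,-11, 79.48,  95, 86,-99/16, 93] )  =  [ - 99, - 11, - 99/16,43/6, 55, 70,79.48, 86,  93,  95 ] 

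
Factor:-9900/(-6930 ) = 10/7 = 2^1*5^1*7^( - 1 ) 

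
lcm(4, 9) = 36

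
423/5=84 + 3/5 = 84.60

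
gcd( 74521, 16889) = 1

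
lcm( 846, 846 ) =846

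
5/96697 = 5/96697=0.00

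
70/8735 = 14/1747  =  0.01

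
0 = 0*5357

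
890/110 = 89/11 = 8.09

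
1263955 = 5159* 245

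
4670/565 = 8 + 30/113=8.27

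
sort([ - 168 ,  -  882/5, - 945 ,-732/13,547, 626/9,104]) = [  -  945, - 882/5, - 168, - 732/13,  626/9,104, 547 ]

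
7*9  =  63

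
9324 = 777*12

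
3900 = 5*780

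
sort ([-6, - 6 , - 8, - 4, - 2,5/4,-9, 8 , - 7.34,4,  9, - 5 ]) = [ - 9, - 8, - 7.34, - 6  , - 6, - 5, - 4, - 2, 5/4,4,8,9] 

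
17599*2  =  35198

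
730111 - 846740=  - 116629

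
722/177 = 4 +14/177  =  4.08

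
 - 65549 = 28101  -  93650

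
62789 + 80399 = 143188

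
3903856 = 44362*88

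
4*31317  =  125268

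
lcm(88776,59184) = 177552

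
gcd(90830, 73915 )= 5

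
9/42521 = 9/42521 = 0.00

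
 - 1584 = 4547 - 6131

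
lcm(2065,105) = 6195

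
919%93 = 82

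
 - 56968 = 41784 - 98752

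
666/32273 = 666/32273 = 0.02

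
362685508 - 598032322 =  - 235346814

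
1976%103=19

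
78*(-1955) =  - 152490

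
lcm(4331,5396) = 329156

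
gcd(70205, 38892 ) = 1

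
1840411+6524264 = 8364675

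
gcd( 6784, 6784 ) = 6784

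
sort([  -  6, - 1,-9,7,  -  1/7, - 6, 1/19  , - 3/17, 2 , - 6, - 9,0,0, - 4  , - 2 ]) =[ - 9 ,-9, - 6,-6, - 6,-4,-2,-1, - 3/17, -1/7,0, 0,1/19,2 , 7 ]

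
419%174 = 71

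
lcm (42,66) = 462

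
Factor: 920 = 2^3*5^1 *23^1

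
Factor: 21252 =2^2* 3^1*7^1 * 11^1*23^1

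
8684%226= 96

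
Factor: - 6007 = -6007^1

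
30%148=30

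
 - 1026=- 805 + -221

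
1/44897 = 1/44897= 0.00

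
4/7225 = 4/7225 = 0.00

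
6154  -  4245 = 1909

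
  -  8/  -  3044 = 2/761=0.00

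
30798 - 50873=-20075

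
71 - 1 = 70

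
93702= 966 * 97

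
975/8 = 975/8 = 121.88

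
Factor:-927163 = -17^1*54539^1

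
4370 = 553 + 3817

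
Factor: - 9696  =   - 2^5*3^1 * 101^1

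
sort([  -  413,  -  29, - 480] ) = [ - 480, - 413,  -  29 ] 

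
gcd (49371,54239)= 1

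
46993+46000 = 92993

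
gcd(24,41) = 1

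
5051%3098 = 1953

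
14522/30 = 484 + 1/15 = 484.07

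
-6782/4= -3391/2 = -1695.50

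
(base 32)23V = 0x87f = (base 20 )58F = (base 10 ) 2175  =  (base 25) 3c0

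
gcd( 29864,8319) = 1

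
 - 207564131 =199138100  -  406702231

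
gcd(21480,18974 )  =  358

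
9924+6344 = 16268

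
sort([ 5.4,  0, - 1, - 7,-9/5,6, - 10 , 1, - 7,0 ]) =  [ - 10, - 7, - 7, - 9/5, - 1,0,0, 1,5.4, 6]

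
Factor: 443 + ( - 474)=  - 31^1=- 31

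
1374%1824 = 1374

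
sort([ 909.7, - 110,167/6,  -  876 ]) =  [ - 876, - 110, 167/6, 909.7 ] 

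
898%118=72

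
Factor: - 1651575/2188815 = -5^1 * 19^2*61^1 * 337^( - 1 ) * 433^( - 1) = -110105/145921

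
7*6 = 42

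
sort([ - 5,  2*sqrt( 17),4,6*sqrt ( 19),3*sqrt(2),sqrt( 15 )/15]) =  [ - 5,sqrt( 15)/15,4,3*sqrt( 2 ),2*sqrt (17),6*sqrt(19 )] 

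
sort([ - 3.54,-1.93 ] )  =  [ - 3.54, - 1.93 ] 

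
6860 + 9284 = 16144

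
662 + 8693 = 9355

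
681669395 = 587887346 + 93782049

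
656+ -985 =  - 329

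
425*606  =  257550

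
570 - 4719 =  - 4149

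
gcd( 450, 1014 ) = 6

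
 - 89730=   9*( - 9970)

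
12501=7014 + 5487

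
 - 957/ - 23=957/23 = 41.61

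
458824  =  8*57353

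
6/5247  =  2/1749 = 0.00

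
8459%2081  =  135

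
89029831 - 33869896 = 55159935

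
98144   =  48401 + 49743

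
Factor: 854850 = 2^1*3^1*5^2 * 41^1*139^1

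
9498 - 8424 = 1074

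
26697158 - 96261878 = - 69564720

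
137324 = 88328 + 48996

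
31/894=31/894 =0.03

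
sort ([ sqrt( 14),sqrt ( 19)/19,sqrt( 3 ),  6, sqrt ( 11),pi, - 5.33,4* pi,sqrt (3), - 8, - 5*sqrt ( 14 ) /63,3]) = [-8, - 5.33, - 5* sqrt( 14)/63,sqrt ( 19 )/19,sqrt ( 3),sqrt ( 3),3, pi,sqrt ( 11), sqrt( 14 ),  6,4*pi ]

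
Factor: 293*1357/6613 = 17^(-1 ) * 23^1*59^1*293^1 * 389^(-1) = 397601/6613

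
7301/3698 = 1 + 3603/3698 =1.97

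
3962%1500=962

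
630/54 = 35/3 = 11.67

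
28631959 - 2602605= 26029354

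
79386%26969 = 25448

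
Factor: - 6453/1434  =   - 2^ ( - 1 )*3^2  =  - 9/2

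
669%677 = 669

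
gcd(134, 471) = 1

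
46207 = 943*49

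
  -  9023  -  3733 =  - 12756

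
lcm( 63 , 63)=63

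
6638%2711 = 1216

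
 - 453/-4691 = 453/4691=0.10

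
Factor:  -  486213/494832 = -2^(  -  4)*7^1*61^( - 1)*137^1 = - 959/976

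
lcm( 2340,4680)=4680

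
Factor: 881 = 881^1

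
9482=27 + 9455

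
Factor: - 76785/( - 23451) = 25595/7817  =  5^1 * 5119^1*7817^ ( - 1)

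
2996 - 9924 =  - 6928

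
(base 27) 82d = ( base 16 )170B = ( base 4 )1130023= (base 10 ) 5899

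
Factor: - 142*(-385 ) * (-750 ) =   -  41002500 =-2^2 * 3^1*5^4*7^1 * 11^1 * 71^1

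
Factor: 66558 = 2^1*3^1* 11093^1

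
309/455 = 309/455 = 0.68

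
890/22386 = 445/11193 = 0.04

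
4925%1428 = 641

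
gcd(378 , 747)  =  9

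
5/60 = 1/12 = 0.08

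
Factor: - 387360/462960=- 538/643 = - 2^1*269^1 * 643^ ( - 1) 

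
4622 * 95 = 439090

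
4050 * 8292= 33582600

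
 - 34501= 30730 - 65231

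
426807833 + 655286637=1082094470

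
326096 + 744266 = 1070362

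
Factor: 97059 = 3^1*32353^1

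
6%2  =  0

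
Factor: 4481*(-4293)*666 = - 12811797378 = - 2^1*3^6*37^1*53^1 * 4481^1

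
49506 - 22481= 27025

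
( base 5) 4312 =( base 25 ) N7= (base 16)246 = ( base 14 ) 2d8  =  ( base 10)582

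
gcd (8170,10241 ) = 19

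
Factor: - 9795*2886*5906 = - 2^2 * 3^2*5^1 * 13^1*37^1*653^1*2953^1=- 166952993220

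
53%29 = 24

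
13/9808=13/9808 = 0.00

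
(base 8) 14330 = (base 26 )9AG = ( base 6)45240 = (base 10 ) 6360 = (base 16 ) 18D8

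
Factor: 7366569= 3^1*7^1*350789^1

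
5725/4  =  5725/4= 1431.25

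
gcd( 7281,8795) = 1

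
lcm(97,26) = 2522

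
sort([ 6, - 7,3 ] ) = [  -  7, 3,6 ] 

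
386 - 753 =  - 367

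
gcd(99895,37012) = 1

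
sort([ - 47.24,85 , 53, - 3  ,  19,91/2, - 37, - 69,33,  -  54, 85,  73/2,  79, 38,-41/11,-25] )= [ - 69 ,-54, - 47.24, - 37, - 25, - 41/11, - 3, 19, 33,73/2,38, 91/2,53 , 79 , 85,85] 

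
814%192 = 46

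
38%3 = 2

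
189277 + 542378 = 731655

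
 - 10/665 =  - 1 + 131/133 = -0.02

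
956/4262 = 478/2131 = 0.22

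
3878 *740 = 2869720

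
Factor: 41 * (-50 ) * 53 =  - 108650 = -2^1* 5^2 * 41^1*53^1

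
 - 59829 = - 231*259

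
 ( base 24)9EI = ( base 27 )7G3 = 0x15a2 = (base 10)5538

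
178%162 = 16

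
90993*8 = 727944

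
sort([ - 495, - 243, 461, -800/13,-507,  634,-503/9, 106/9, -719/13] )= [-507, - 495, - 243, - 800/13, - 503/9, - 719/13, 106/9, 461, 634 ]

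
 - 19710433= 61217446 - 80927879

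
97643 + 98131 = 195774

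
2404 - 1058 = 1346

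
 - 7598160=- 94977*80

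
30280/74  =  409 + 7/37= 409.19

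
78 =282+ - 204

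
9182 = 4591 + 4591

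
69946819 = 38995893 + 30950926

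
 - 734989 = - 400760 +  - 334229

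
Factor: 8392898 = 2^1*101^1 * 41549^1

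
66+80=146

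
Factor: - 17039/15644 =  - 2^( - 2)*11^1*1549^1*3911^( - 1) 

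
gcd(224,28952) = 56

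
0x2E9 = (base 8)1351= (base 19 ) 214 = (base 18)257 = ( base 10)745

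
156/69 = 2 + 6/23 = 2.26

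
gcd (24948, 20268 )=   36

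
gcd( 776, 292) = 4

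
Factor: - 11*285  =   - 3^1*5^1*11^1* 19^1 = - 3135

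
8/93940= 2/23485 = 0.00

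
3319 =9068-5749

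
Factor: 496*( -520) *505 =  - 2^7*5^2*13^1*31^1*101^1 =- 130249600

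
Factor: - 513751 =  - 7^1*23^1 * 3191^1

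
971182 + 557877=1529059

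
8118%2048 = 1974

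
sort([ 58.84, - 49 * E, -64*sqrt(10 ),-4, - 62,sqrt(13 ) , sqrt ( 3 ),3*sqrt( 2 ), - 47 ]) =[ - 64*sqrt( 10),-49*E, - 62, - 47, -4, sqrt(3), sqrt(13 ),3 * sqrt(2 ),58.84] 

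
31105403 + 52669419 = 83774822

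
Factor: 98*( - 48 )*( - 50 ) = 2^6*3^1*5^2*7^2 = 235200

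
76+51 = 127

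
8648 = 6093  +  2555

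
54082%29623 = 24459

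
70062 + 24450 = 94512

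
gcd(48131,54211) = 1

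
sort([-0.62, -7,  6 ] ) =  [ - 7, - 0.62, 6]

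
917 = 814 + 103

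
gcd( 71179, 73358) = 1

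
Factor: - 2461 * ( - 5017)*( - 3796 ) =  -2^2*13^1*23^1*29^1* 73^1*107^1*173^1= -46868593252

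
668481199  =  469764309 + 198716890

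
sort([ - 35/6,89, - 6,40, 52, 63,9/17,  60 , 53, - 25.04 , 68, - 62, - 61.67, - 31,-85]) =[ -85,  -  62,  -  61.67, -31,  -  25.04, - 6, - 35/6,9/17, 40,52,  53,  60,63, 68,89]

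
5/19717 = 5/19717 = 0.00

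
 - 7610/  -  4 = 3805/2 =1902.50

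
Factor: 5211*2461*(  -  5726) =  - 2^1*3^3*7^1*23^1*107^1 * 193^1*409^1 = -73431775746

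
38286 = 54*709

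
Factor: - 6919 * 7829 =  - 54168851 = - 11^1*17^1* 37^1*7829^1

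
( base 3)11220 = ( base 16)84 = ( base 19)6i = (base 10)132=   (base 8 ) 204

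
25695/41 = 25695/41 = 626.71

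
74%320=74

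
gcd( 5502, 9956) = 262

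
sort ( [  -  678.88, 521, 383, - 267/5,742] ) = [ - 678.88, - 267/5,383,521,742 ]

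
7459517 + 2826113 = 10285630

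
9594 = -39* (  -  246)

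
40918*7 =286426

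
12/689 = 12/689 = 0.02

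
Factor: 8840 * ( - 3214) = -28411760 = -  2^4*5^1*13^1*17^1*1607^1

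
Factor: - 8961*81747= - 732534867 = -3^3 * 29^1 *31^1*103^1*293^1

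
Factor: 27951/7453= 3^1*7^1 * 11^3*29^(-1)*257^(-1)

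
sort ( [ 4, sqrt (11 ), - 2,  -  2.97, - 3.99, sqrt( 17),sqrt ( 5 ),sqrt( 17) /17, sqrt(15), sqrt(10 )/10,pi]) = [ - 3.99, -2.97, - 2,  sqrt( 17)/17, sqrt( 10) /10 , sqrt( 5),  pi,sqrt( 11 ),  sqrt (15 ),  4 , sqrt (17)]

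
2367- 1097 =1270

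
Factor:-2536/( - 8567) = 2^3*13^(  -  1)*317^1*659^( - 1 )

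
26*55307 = 1437982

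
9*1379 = 12411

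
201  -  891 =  -690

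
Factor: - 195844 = -2^2*11^1*4451^1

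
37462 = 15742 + 21720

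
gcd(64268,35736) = 4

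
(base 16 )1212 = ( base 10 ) 4626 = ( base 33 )486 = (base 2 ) 1001000010010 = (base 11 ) 3526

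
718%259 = 200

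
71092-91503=-20411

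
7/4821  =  7/4821 = 0.00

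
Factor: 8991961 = 11^1*  541^1*1511^1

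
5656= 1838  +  3818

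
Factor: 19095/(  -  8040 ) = -19/8 = - 2^( - 3)*19^1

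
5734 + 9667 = 15401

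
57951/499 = 57951/499 = 116.13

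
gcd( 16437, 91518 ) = 3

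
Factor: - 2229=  - 3^1 * 743^1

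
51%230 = 51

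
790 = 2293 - 1503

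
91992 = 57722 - -34270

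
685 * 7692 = 5269020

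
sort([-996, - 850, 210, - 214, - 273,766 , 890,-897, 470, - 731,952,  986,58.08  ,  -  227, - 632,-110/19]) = [ - 996, - 897, - 850, - 731, - 632, - 273 , - 227, - 214, - 110/19,58.08 , 210, 470,  766, 890, 952, 986 ]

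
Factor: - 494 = - 2^1 * 13^1*19^1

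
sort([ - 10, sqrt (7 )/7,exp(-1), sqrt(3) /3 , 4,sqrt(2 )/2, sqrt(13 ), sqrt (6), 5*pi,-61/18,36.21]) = [ - 10, - 61/18, exp( - 1) , sqrt( 7)/7, sqrt (3)/3,  sqrt(2) /2,  sqrt (6),sqrt(13),4,5*pi  ,  36.21] 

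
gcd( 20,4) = 4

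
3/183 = 1/61 =0.02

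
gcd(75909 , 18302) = 1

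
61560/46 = 1338 + 6/23 = 1338.26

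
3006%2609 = 397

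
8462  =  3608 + 4854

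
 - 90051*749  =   - 67448199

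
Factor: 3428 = 2^2*857^1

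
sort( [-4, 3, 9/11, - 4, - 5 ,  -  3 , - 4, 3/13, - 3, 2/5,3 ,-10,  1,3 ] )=[-10, - 5,  -  4 , - 4, - 4 , - 3, - 3, 3/13 , 2/5  ,  9/11,1 , 3,3, 3]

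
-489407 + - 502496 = - 991903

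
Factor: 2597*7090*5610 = 2^2*3^1*5^2*7^2*11^1*17^1*53^1*709^1 = 103295415300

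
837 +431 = 1268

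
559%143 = 130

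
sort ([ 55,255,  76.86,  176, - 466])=[ -466 , 55,76.86,176,255]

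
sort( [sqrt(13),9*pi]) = [sqrt( 13),9*pi ]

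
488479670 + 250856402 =739336072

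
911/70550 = 911/70550 = 0.01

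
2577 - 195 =2382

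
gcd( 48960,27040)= 160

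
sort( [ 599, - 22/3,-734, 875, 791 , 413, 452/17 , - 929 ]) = [ - 929, - 734 , - 22/3,452/17,413,599,791,  875]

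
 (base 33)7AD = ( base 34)6ua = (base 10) 7966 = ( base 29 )9dk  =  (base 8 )17436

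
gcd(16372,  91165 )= 1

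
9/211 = 9/211=0.04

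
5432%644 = 280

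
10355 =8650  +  1705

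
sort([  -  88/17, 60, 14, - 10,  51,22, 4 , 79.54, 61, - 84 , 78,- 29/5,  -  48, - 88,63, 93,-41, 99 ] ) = [-88, - 84, - 48,-41, - 10, - 29/5,  -  88/17,4, 14 , 22, 51, 60,61, 63, 78,79.54, 93,  99]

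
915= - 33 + 948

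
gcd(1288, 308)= 28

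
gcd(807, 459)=3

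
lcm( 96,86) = 4128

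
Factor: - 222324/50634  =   - 382/87=- 2^1 * 3^( - 1) * 29^( - 1 ) *191^1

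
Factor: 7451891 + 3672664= 11124555 = 3^1* 5^1*13^1*89^1*641^1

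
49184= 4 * 12296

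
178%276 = 178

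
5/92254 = 5/92254 =0.00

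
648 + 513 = 1161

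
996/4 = 249 = 249.00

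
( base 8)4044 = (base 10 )2084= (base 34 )1RA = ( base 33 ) 1u5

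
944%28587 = 944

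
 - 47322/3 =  - 15774 = - 15774.00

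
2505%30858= 2505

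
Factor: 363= 3^1*11^2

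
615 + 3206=3821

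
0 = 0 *501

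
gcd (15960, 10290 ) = 210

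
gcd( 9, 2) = 1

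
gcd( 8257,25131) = 1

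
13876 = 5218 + 8658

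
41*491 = 20131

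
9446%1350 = 1346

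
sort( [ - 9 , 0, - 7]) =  [ - 9, - 7, 0 ]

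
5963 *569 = 3392947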